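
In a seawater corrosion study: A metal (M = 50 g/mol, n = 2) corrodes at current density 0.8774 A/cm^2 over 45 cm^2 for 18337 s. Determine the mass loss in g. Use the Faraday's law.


Apply Faraday's law: m = i*A*t*M / (n*F)
Total charge passed Q = i*A*t = 0.8774*45*18337 = 723999.771 C
m = Q*M/(n*F) = 723999.771*50/(2*96485) = 187.594 g

187.594 g


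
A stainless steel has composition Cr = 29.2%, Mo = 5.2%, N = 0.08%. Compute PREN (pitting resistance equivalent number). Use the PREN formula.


Apply the PREN formula: PREN = Cr + 3.3*Mo + 16*N
PREN = 29.2 + 3.3*5.2 + 16*0.08
PREN = 29.2 + 17.16 + 1.28 = 47.64

47.64


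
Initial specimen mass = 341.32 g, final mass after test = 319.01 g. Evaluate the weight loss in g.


Weight loss = initial − final
WL = 341.32 − 319.01 = 22.31 g

22.31 g


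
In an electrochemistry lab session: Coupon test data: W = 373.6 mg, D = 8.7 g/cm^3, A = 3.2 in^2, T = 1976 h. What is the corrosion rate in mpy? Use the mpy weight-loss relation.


Apply the mpy weight-loss relation: CR = 534 * W / (D * A * T)
Numerator: 534 * 373.6 = 199502.4
Denominator: 8.7 * 3.2 * 1976 = 55011.84
CR = 199502.4 / 55011.84 = 3.627 mpy

3.627 mpy


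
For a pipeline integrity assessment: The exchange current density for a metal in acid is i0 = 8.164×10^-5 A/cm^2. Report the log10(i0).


i0 = 8.164×10^-5 A/cm^2
log10(i0) = -4.088

-4.088


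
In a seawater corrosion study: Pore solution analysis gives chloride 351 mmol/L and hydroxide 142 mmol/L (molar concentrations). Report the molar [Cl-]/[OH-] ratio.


Threshold parameter = [Cl-] / [OH-] (molar basis; both in mmol/L, so units cancel)
Ratio = 351 / 142 = 2.47

2.47


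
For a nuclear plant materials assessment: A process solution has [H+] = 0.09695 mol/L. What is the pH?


pH = −log10[H+]
pH = −log10(0.09695) = 1.01

1.01


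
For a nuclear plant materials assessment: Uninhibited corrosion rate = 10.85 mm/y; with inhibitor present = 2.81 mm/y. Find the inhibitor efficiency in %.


Apply the inhibitor-efficiency definition: IE = (CR_blank − CR_inh)/CR_blank × 100
IE = (10.85 − 2.81) / 10.85 × 100
IE = 8.04 / 10.85 × 100 = 74.1 %

74.1 %


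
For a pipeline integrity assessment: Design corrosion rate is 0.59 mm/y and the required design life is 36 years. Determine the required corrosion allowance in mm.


Corrosion allowance = CR × design life
CA = 0.59 * 36 = 21.24 mm

21.24 mm


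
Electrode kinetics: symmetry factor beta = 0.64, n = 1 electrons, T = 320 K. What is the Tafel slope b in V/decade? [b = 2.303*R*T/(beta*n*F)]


Apply the Tafel slope relation: b = 2.303*R*T/(beta*n*F)
Numerator: 2.303 * 8.314 * 320 = 6127.09
Denominator: 0.64 * 1 * 96485 = 61750.4
b = 6127.09 / 61750.4 = 0.099 V/decade

0.099 V/decade


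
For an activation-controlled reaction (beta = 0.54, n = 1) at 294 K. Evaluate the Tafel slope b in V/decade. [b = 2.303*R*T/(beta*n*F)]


Apply the Tafel slope relation: b = 2.303*R*T/(beta*n*F)
Numerator: 2.303 * 8.314 * 294 = 5629.26
Denominator: 0.54 * 1 * 96485 = 52101.9
b = 5629.26 / 52101.9 = 0.108 V/decade

0.108 V/decade


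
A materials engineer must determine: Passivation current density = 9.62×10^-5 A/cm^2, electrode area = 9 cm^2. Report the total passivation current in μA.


I = i_pass * A, then convert A → μA (×10^6)
I = 9.62×10^-5 * 9 * 10^6 = 865.8 μA

865.8 μA


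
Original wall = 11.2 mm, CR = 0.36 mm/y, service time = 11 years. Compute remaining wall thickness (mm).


Remaining wall = original − CR × time
t = 11.2 − 0.36*11 = 11.2 − 3.96 = 7.24 mm

7.24 mm


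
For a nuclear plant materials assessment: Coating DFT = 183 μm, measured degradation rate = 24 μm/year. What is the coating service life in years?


Service life = thickness / degradation rate
Life = 183 / 24 = 7.6 years

7.6 years


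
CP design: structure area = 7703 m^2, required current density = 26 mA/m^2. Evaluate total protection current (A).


I = area * current density, then convert mA → A (÷1000)
I = 7703 * 26 / 1000 = 200.28 A

200.28 A


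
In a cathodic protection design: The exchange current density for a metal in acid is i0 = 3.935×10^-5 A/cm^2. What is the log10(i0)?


i0 = 3.935×10^-5 A/cm^2
log10(i0) = -4.405

-4.405


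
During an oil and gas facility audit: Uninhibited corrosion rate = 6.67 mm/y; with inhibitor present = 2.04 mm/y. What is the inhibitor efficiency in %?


Apply the inhibitor-efficiency definition: IE = (CR_blank − CR_inh)/CR_blank × 100
IE = (6.67 − 2.04) / 6.67 × 100
IE = 4.63 / 6.67 × 100 = 69.4 %

69.4 %


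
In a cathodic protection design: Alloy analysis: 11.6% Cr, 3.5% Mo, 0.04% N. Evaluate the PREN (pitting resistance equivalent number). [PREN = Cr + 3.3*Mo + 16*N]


Apply the PREN formula: PREN = Cr + 3.3*Mo + 16*N
PREN = 11.6 + 3.3*3.5 + 16*0.04
PREN = 11.6 + 11.55 + 0.64 = 23.79

23.79


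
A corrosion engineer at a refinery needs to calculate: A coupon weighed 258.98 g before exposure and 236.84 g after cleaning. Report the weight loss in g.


Weight loss = initial − final
WL = 258.98 − 236.84 = 22.14 g

22.14 g


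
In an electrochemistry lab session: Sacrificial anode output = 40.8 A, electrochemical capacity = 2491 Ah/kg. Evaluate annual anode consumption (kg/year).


Annual consumption = current * hours per year / capacity
Rate = 40.8 * 8760 / 2491 = 143.5 kg/year

143.5 kg/year


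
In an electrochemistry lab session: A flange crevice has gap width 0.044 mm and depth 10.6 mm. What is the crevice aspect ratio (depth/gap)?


Aspect ratio = depth / gap
Ratio = 10.6 / 0.044 = 240.9

240.9


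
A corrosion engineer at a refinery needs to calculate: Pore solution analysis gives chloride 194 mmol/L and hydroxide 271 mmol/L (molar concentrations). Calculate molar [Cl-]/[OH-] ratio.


Threshold parameter = [Cl-] / [OH-] (molar basis; both in mmol/L, so units cancel)
Ratio = 194 / 271 = 0.72

0.72


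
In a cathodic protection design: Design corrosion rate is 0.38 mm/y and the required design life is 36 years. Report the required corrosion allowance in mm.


Corrosion allowance = CR × design life
CA = 0.38 * 36 = 13.68 mm

13.68 mm


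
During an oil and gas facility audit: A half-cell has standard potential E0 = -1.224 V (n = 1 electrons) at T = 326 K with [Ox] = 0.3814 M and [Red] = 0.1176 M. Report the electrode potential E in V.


Apply the Nernst equation: E = E0 + (RT/nF)*ln([Ox]/[Red])
Step 1: RT/nF = 8.314*326/(1*96485) = 0.02809104 V
Step 2: [Ox]/[Red] = 0.3814/0.1176 = 3.243197
Step 3: ln(3.243197) = 1.17656
Step 4: correction = 0.02809104 * 1.17656 = 0.033 V
E = -1.224 + 0.033 = -1.191 V

-1.191 V


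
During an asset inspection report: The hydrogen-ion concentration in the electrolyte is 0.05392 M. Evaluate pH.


pH = −log10[H+]
pH = −log10(0.05392) = 1.27

1.27


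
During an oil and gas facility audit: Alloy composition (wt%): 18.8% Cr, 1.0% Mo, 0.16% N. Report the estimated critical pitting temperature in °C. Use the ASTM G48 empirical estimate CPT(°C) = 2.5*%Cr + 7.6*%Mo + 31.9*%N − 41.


Apply the ASTM G48 empirical CPT estimate: CPT(°C) = 2.5*%Cr + 7.6*%Mo + 31.9*%N − 41
2.5*18.8 = 47; 7.6*1.0 = 7.6; 31.9*0.16 = 5.104
CPT = 47 + 7.6 + 5.104 − 41 = 18.704 °C
Rounded to 0.1 °C: CPT ≈ 18.7 °C

18.7 °C


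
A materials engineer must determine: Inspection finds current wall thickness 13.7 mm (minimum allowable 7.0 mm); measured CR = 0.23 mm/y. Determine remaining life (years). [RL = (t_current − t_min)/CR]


Apply the remaining-life relation: RL = (t_current − t_min) / CR
RL = (13.7 − 7.0) / 0.23 = 6.7 / 0.23 = 29.1 years

29.1 years


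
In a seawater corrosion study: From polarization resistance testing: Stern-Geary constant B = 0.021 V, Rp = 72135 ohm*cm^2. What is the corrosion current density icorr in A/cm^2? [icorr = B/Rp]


Apply the Stern-Geary relation: icorr = B / Rp
icorr = 0.021 / 72135 = 2.911×10^-7 A/cm^2

2.911×10^-7 A/cm^2


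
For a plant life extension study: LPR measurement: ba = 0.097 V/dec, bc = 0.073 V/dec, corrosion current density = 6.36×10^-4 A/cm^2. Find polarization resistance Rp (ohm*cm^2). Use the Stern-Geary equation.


Apply the Stern-Geary equation: Rp = ba*bc / (2.303*icorr*(ba+bc))
ba*bc = 0.097*0.073 = 0.007081
ba+bc = 0.17; 2.303*icorr*(ba+bc) = 2.303*6.36×10^-4*0.17 = 2.4900036×10^-4
Rp = 0.007081 / 2.4900036×10^-4 = 28.4 ohm*cm^2

28.4 ohm*cm^2


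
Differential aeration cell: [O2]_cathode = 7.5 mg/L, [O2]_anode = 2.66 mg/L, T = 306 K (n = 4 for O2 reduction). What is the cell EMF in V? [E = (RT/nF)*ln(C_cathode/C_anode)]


Apply the Nernst concentration-cell relation: E = (RT/nF)*ln(C_cathode/C_anode)
RT/nF = 8.314*306/(4*96485) = 0.00659192 V
ln(7.5/2.66) = 1.03658
E = 0.00659192 * 1.03658 = 0.00683 V

0.00683 V


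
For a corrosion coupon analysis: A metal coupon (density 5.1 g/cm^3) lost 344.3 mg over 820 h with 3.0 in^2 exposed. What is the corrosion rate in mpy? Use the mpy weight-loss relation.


Apply the mpy weight-loss relation: CR = 534 * W / (D * A * T)
Numerator: 534 * 344.3 = 183856.2
Denominator: 5.1 * 3.0 * 820 = 12546.0
CR = 183856.2 / 12546.0 = 14.6546 mpy

14.6546 mpy


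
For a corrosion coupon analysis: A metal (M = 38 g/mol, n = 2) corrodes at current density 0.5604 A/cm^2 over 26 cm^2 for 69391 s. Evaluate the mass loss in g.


Apply Faraday's law: m = i*A*t*M / (n*F)
Total charge passed Q = i*A*t = 0.5604*26*69391 = 1011054.6264 C
m = Q*M/(n*F) = 1011054.6264*38/(2*96485) = 199.0987 g

199.0987 g


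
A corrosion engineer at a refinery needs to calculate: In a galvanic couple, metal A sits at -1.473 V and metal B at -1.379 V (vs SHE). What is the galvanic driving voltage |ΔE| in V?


Driving voltage is the absolute potential difference.
|ΔE| = |-1.473 − (-1.379)| = 0.094 V

0.094 V


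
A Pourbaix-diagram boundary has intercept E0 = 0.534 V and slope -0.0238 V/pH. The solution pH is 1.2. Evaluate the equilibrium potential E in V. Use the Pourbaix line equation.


Apply the Pourbaix line equation: E = E0 + slope*pH
E = 0.534 + (-0.0238)*1.2 = 0.534 + (-0.02856) = 0.50544 V
Rounded to 3 decimal places: E = 0.505 V

0.505 V


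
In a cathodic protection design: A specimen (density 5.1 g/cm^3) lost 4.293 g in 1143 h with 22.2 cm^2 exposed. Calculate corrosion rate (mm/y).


Apply the mm/y weight-loss relation: CR = 87600 * W / (D * A * T)
Numerator: 87600 * 4.293 = 376066.8
Denominator: 5.1 * 22.2 * 1143 = 129410.46
CR = 376066.8 / 129410.46 = 2.906 mm/y

2.906 mm/y


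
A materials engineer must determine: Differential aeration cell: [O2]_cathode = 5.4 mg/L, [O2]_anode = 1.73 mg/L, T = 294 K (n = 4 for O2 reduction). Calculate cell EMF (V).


Apply the Nernst concentration-cell relation: E = (RT/nF)*ln(C_cathode/C_anode)
RT/nF = 8.314*294/(4*96485) = 0.00633341 V
ln(5.4/1.73) = 1.13828
E = 0.00633341 * 1.13828 = 0.00721 V

0.00721 V


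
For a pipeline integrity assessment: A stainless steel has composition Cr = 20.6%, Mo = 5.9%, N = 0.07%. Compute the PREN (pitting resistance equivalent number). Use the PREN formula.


Apply the PREN formula: PREN = Cr + 3.3*Mo + 16*N
PREN = 20.6 + 3.3*5.9 + 16*0.07
PREN = 20.6 + 19.47 + 1.12 = 41.19

41.19


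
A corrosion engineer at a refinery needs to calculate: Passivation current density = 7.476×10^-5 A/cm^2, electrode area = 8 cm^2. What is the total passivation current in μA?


I = i_pass * A, then convert A → μA (×10^6)
I = 7.476×10^-5 * 8 * 10^6 = 598.08 μA

598.08 μA


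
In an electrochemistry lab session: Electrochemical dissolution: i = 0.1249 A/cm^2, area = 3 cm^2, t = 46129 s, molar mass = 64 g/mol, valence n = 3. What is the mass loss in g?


Apply Faraday's law: m = i*A*t*M / (n*F)
Total charge passed Q = i*A*t = 0.1249*3*46129 = 17284.5363 C
m = Q*M/(n*F) = 17284.5363*64/(3*96485) = 3.8217 g

3.8217 g


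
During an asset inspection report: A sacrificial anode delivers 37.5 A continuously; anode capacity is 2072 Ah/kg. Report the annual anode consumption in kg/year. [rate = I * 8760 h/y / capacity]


Annual consumption = current * hours per year / capacity
Rate = 37.5 * 8760 / 2072 = 158.5 kg/year

158.5 kg/year


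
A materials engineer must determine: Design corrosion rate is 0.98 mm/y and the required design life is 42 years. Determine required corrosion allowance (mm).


Corrosion allowance = CR × design life
CA = 0.98 * 42 = 41.16 mm

41.16 mm


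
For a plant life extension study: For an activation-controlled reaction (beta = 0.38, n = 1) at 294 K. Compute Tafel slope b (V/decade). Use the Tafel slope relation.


Apply the Tafel slope relation: b = 2.303*R*T/(beta*n*F)
Numerator: 2.303 * 8.314 * 294 = 5629.26
Denominator: 0.38 * 1 * 96485 = 36664.3
b = 5629.26 / 36664.3 = 0.1535 V/decade

0.1535 V/decade


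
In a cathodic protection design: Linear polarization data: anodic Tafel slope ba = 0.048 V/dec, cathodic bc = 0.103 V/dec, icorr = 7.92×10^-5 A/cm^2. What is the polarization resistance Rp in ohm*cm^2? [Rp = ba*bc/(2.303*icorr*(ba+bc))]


Apply the Stern-Geary equation: Rp = ba*bc / (2.303*icorr*(ba+bc))
ba*bc = 0.048*0.103 = 0.004944
ba+bc = 0.151; 2.303*icorr*(ba+bc) = 2.303*7.92×10^-5*0.151 = 2.7542038×10^-5
Rp = 0.004944 / 2.7542038×10^-5 = 179.5 ohm*cm^2

179.5 ohm*cm^2


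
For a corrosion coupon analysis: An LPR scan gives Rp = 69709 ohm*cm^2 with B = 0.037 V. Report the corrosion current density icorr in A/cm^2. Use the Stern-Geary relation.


Apply the Stern-Geary relation: icorr = B / Rp
icorr = 0.037 / 69709 = 5.308×10^-7 A/cm^2

5.308×10^-7 A/cm^2


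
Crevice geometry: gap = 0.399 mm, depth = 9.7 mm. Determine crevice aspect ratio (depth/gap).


Aspect ratio = depth / gap
Ratio = 9.7 / 0.399 = 24.3

24.3


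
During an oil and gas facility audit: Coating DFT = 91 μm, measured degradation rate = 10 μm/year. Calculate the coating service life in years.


Service life = thickness / degradation rate
Life = 91 / 10 = 9.1 years

9.1 years


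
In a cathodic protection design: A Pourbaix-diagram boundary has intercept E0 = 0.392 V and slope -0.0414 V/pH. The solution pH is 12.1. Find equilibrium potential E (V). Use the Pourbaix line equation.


Apply the Pourbaix line equation: E = E0 + slope*pH
E = 0.392 + (-0.0414)*12.1 = 0.392 + (-0.50094) = -0.10894 V
Rounded to 4 decimal places: E = -0.1089 V

-0.1089 V


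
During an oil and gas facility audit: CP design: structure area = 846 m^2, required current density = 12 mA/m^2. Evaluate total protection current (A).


I = area * current density, then convert mA → A (÷1000)
I = 846 * 12 / 1000 = 10.15 A

10.15 A


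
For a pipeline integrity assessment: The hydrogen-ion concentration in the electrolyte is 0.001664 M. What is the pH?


pH = −log10[H+]
pH = −log10(0.001664) = 2.78

2.78


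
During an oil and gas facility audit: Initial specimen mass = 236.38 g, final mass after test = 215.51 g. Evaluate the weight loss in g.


Weight loss = initial − final
WL = 236.38 − 215.51 = 20.87 g

20.87 g


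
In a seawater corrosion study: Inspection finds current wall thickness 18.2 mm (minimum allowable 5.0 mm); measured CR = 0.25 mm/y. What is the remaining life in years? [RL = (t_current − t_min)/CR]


Apply the remaining-life relation: RL = (t_current − t_min) / CR
RL = (18.2 − 5.0) / 0.25 = 13.2 / 0.25 = 52.8 years

52.8 years


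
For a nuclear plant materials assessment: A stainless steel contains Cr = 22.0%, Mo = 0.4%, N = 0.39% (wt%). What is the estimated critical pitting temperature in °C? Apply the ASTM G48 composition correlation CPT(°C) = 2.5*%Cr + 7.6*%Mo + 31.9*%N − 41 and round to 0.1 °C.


Apply the ASTM G48 empirical CPT estimate: CPT(°C) = 2.5*%Cr + 7.6*%Mo + 31.9*%N − 41
2.5*22.0 = 55; 7.6*0.4 = 3.04; 31.9*0.39 = 12.441
CPT = 55 + 3.04 + 12.441 − 41 = 29.481 °C
Rounded to 0.1 °C: CPT ≈ 29.5 °C

29.5 °C


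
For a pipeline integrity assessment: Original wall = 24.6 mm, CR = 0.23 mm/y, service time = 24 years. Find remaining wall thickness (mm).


Remaining wall = original − CR × time
t = 24.6 − 0.23*24 = 24.6 − 5.52 = 19.08 mm

19.08 mm


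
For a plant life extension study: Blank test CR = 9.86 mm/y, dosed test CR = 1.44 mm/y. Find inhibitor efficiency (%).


Apply the inhibitor-efficiency definition: IE = (CR_blank − CR_inh)/CR_blank × 100
IE = (9.86 − 1.44) / 9.86 × 100
IE = 8.42 / 9.86 × 100 = 85.4 %

85.4 %


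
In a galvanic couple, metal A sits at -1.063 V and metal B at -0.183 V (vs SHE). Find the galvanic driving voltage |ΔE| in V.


Driving voltage is the absolute potential difference.
|ΔE| = |-1.063 − (-0.183)| = 0.88 V

0.88 V


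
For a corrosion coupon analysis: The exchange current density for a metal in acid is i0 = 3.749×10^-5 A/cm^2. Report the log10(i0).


i0 = 3.749×10^-5 A/cm^2
log10(i0) = -4.426

-4.426


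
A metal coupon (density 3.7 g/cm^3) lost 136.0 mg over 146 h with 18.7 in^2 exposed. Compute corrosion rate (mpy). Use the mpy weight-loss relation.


Apply the mpy weight-loss relation: CR = 534 * W / (D * A * T)
Numerator: 534 * 136.0 = 72624.0
Denominator: 3.7 * 18.7 * 146 = 10101.74
CR = 72624.0 / 10101.74 = 7.1893 mpy

7.1893 mpy


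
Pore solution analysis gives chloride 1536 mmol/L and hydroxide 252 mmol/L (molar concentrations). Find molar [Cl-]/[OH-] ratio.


Threshold parameter = [Cl-] / [OH-] (molar basis; both in mmol/L, so units cancel)
Ratio = 1536 / 252 = 6.1

6.1


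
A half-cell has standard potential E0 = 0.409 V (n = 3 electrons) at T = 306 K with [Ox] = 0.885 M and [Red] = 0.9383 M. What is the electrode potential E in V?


Apply the Nernst equation: E = E0 + (RT/nF)*ln([Ox]/[Red])
Step 1: RT/nF = 8.314*306/(3*96485) = 0.00878922 V
Step 2: [Ox]/[Red] = 0.885/0.9383 = 0.943195
Step 3: ln(0.943195) = -0.058482
Step 4: correction = 0.00878922 * -0.058482 = -0.001 V
E = 0.409 + -0.001 = 0.408 V

0.408 V


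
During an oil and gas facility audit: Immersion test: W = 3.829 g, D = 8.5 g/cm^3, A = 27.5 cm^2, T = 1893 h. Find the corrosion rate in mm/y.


Apply the mm/y weight-loss relation: CR = 87600 * W / (D * A * T)
Numerator: 87600 * 3.829 = 335420.4
Denominator: 8.5 * 27.5 * 1893 = 442488.75
CR = 335420.4 / 442488.75 = 0.75803 mm/y

0.75803 mm/y


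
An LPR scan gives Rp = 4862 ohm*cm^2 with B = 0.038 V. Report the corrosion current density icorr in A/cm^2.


Apply the Stern-Geary relation: icorr = B / Rp
icorr = 0.038 / 4862 = 7.816×10^-6 A/cm^2

7.816×10^-6 A/cm^2


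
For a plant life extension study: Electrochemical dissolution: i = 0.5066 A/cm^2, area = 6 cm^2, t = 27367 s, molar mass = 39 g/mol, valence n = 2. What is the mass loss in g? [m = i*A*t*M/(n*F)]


Apply Faraday's law: m = i*A*t*M / (n*F)
Total charge passed Q = i*A*t = 0.5066*6*27367 = 83184.7332 C
m = Q*M/(n*F) = 83184.7332*39/(2*96485) = 16.812 g

16.812 g


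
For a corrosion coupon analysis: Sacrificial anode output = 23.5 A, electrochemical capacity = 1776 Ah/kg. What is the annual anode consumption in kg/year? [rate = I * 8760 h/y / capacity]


Annual consumption = current * hours per year / capacity
Rate = 23.5 * 8760 / 1776 = 115.9 kg/year

115.9 kg/year


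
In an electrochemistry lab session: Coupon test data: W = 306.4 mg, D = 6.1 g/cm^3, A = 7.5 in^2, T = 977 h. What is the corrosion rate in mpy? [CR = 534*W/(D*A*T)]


Apply the mpy weight-loss relation: CR = 534 * W / (D * A * T)
Numerator: 534 * 306.4 = 163617.6
Denominator: 6.1 * 7.5 * 977 = 44697.75
CR = 163617.6 / 44697.75 = 3.66053 mpy

3.66053 mpy


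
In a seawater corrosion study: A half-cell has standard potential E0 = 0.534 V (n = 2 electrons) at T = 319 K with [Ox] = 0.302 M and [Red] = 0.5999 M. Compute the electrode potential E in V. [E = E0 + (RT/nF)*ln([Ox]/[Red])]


Apply the Nernst equation: E = E0 + (RT/nF)*ln([Ox]/[Red])
Step 1: RT/nF = 8.314*319/(2*96485) = 0.01374393 V
Step 2: [Ox]/[Red] = 0.302/0.5999 = 0.503417
Step 3: ln(0.503417) = -0.686336
Step 4: correction = 0.01374393 * -0.686336 = -0.009 V
E = 0.534 + -0.009 = 0.525 V

0.525 V


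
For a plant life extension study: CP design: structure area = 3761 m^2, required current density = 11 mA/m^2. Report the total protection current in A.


I = area * current density, then convert mA → A (÷1000)
I = 3761 * 11 / 1000 = 41.37 A

41.37 A


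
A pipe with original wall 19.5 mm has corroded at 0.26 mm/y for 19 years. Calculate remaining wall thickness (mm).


Remaining wall = original − CR × time
t = 19.5 − 0.26*19 = 19.5 − 4.94 = 14.56 mm

14.56 mm


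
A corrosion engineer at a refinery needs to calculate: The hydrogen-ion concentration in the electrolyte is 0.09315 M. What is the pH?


pH = −log10[H+]
pH = −log10(0.09315) = 1.03

1.03


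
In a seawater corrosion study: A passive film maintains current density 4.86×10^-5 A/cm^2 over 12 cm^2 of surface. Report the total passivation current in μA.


I = i_pass * A, then convert A → μA (×10^6)
I = 4.86×10^-5 * 12 * 10^6 = 583.2 μA

583.2 μA


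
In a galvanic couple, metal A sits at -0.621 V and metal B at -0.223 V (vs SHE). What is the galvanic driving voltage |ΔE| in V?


Driving voltage is the absolute potential difference.
|ΔE| = |-0.621 − (-0.223)| = 0.398 V

0.398 V


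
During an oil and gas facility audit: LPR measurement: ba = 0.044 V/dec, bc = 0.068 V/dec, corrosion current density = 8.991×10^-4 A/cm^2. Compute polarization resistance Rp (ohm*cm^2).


Apply the Stern-Geary equation: Rp = ba*bc / (2.303*icorr*(ba+bc))
ba*bc = 0.044*0.068 = 0.002992
ba+bc = 0.112; 2.303*icorr*(ba+bc) = 2.303*8.991×10^-4*0.112 = 2.3191026×10^-4
Rp = 0.002992 / 2.3191026×10^-4 = 12.9 ohm*cm^2

12.9 ohm*cm^2


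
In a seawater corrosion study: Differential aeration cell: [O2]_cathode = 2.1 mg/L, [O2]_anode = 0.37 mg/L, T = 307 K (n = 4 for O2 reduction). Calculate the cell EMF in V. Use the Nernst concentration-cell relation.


Apply the Nernst concentration-cell relation: E = (RT/nF)*ln(C_cathode/C_anode)
RT/nF = 8.314*307/(4*96485) = 0.00661346 V
ln(2.1/0.37) = 1.73619
E = 0.00661346 * 1.73619 = 0.01148 V

0.01148 V


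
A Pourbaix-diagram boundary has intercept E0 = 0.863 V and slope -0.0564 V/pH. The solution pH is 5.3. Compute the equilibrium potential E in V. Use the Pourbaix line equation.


Apply the Pourbaix line equation: E = E0 + slope*pH
E = 0.863 + (-0.0564)*5.3 = 0.863 + (-0.29892) = 0.56408 V
Rounded to 3 decimal places: E = 0.564 V

0.564 V


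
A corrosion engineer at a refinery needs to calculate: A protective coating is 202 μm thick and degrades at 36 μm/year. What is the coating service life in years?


Service life = thickness / degradation rate
Life = 202 / 36 = 5.6 years

5.6 years


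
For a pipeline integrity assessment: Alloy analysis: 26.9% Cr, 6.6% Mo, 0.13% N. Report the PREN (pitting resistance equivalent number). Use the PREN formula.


Apply the PREN formula: PREN = Cr + 3.3*Mo + 16*N
PREN = 26.9 + 3.3*6.6 + 16*0.13
PREN = 26.9 + 21.78 + 2.08 = 50.76

50.76


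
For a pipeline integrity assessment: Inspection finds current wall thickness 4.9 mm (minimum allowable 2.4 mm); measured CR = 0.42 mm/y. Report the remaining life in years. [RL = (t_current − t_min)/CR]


Apply the remaining-life relation: RL = (t_current − t_min) / CR
RL = (4.9 − 2.4) / 0.42 = 2.5 / 0.42 = 6.0 years

6.0 years


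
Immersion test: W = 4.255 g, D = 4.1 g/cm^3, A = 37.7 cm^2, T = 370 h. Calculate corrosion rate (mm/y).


Apply the mm/y weight-loss relation: CR = 87600 * W / (D * A * T)
Numerator: 87600 * 4.255 = 372738.0
Denominator: 4.1 * 37.7 * 370 = 57190.9
CR = 372738.0 / 57190.9 = 6.517435 mm/y

6.517435 mm/y


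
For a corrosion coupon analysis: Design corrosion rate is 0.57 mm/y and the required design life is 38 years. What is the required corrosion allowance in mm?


Corrosion allowance = CR × design life
CA = 0.57 * 38 = 21.66 mm

21.66 mm


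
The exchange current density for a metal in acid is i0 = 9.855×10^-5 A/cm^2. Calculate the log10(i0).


i0 = 9.855×10^-5 A/cm^2
log10(i0) = -4.006

-4.006


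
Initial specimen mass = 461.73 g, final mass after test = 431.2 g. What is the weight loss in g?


Weight loss = initial − final
WL = 461.73 − 431.2 = 30.53 g

30.53 g


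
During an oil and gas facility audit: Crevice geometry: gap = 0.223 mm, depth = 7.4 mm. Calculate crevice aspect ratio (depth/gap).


Aspect ratio = depth / gap
Ratio = 7.4 / 0.223 = 33.2

33.2


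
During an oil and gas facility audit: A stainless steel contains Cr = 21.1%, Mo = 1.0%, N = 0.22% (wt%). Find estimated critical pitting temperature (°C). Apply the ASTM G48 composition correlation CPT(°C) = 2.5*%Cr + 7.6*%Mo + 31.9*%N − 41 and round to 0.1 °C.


Apply the ASTM G48 empirical CPT estimate: CPT(°C) = 2.5*%Cr + 7.6*%Mo + 31.9*%N − 41
2.5*21.1 = 52.75; 7.6*1.0 = 7.6; 31.9*0.22 = 7.018
CPT = 52.75 + 7.6 + 7.018 − 41 = 26.368 °C
Rounded to 0.1 °C: CPT ≈ 26.4 °C

26.4 °C


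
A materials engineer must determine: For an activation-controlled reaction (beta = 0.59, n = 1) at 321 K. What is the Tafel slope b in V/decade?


Apply the Tafel slope relation: b = 2.303*R*T/(beta*n*F)
Numerator: 2.303 * 8.314 * 321 = 6146.23
Denominator: 0.59 * 1 * 96485 = 56926.15
b = 6146.23 / 56926.15 = 0.108 V/decade

0.108 V/decade


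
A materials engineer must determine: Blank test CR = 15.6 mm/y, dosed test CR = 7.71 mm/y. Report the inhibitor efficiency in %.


Apply the inhibitor-efficiency definition: IE = (CR_blank − CR_inh)/CR_blank × 100
IE = (15.6 − 7.71) / 15.6 × 100
IE = 7.89 / 15.6 × 100 = 50.6 %

50.6 %


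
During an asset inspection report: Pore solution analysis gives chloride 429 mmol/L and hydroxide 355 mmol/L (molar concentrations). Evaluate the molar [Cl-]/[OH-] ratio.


Threshold parameter = [Cl-] / [OH-] (molar basis; both in mmol/L, so units cancel)
Ratio = 429 / 355 = 1.21

1.21


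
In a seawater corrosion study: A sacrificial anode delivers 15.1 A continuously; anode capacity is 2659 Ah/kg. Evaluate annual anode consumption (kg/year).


Annual consumption = current * hours per year / capacity
Rate = 15.1 * 8760 / 2659 = 49.7 kg/year

49.7 kg/year


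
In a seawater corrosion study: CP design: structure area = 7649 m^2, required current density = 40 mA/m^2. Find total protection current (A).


I = area * current density, then convert mA → A (÷1000)
I = 7649 * 40 / 1000 = 305.96 A

305.96 A


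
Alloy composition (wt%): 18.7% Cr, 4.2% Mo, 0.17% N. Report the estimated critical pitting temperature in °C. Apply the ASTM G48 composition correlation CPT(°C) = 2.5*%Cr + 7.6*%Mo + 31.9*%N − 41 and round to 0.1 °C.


Apply the ASTM G48 empirical CPT estimate: CPT(°C) = 2.5*%Cr + 7.6*%Mo + 31.9*%N − 41
2.5*18.7 = 46.75; 7.6*4.2 = 31.92; 31.9*0.17 = 5.423
CPT = 46.75 + 31.92 + 5.423 − 41 = 43.093 °C
Rounded to 0.1 °C: CPT ≈ 43.1 °C

43.1 °C


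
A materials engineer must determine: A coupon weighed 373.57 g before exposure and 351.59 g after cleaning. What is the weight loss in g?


Weight loss = initial − final
WL = 373.57 − 351.59 = 21.98 g

21.98 g


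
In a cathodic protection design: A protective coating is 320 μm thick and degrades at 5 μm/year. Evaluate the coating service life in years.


Service life = thickness / degradation rate
Life = 320 / 5 = 64.0 years

64.0 years


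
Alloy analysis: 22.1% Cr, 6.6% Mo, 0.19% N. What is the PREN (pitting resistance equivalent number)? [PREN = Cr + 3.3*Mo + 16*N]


Apply the PREN formula: PREN = Cr + 3.3*Mo + 16*N
PREN = 22.1 + 3.3*6.6 + 16*0.19
PREN = 22.1 + 21.78 + 3.04 = 46.92

46.92


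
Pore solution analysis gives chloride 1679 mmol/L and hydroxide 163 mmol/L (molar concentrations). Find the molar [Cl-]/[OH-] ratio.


Threshold parameter = [Cl-] / [OH-] (molar basis; both in mmol/L, so units cancel)
Ratio = 1679 / 163 = 10.3

10.3


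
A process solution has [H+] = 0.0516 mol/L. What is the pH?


pH = −log10[H+]
pH = −log10(0.0516) = 1.29

1.29


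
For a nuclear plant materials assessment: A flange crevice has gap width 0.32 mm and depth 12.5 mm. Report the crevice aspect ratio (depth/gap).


Aspect ratio = depth / gap
Ratio = 12.5 / 0.32 = 39.1

39.1


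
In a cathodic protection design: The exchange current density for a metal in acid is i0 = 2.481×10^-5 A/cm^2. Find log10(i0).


i0 = 2.481×10^-5 A/cm^2
log10(i0) = -4.605

-4.605


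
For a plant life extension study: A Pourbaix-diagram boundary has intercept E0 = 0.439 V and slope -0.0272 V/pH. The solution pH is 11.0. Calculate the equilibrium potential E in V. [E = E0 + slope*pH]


Apply the Pourbaix line equation: E = E0 + slope*pH
E = 0.439 + (-0.0272)*11.0 = 0.439 + (-0.2992) = 0.1398 V
Rounded to 3 decimal places: E = 0.140 V

0.140 V


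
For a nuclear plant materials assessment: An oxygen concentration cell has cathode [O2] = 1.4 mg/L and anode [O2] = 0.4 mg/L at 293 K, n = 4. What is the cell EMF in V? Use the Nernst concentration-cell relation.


Apply the Nernst concentration-cell relation: E = (RT/nF)*ln(C_cathode/C_anode)
RT/nF = 8.314*293/(4*96485) = 0.00631187 V
ln(1.4/0.4) = 1.25276
E = 0.00631187 * 1.25276 = 0.00791 V

0.00791 V


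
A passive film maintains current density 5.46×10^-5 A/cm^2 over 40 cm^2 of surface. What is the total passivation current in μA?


I = i_pass * A, then convert A → μA (×10^6)
I = 5.46×10^-5 * 40 * 10^6 = 2184.0 μA

2184.0 μA


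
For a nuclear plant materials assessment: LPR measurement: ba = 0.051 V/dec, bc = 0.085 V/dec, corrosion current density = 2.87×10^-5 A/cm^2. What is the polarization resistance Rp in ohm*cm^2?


Apply the Stern-Geary equation: Rp = ba*bc / (2.303*icorr*(ba+bc))
ba*bc = 0.051*0.085 = 0.004335
ba+bc = 0.136; 2.303*icorr*(ba+bc) = 2.303*2.87×10^-5*0.136 = 8.9890696×10^-6
Rp = 0.004335 / 8.9890696×10^-6 = 482.25 ohm*cm^2

482.25 ohm*cm^2


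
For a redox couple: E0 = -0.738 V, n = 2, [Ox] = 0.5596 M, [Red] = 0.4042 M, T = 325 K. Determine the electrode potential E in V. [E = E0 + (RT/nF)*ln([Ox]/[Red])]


Apply the Nernst equation: E = E0 + (RT/nF)*ln([Ox]/[Red])
Step 1: RT/nF = 8.314*325/(2*96485) = 0.01400244 V
Step 2: [Ox]/[Red] = 0.5596/0.4042 = 1.384463
Step 3: ln(1.384463) = 0.325312
Step 4: correction = 0.01400244 * 0.325312 = 0.005 V
E = -0.738 + 0.005 = -0.733 V

-0.733 V


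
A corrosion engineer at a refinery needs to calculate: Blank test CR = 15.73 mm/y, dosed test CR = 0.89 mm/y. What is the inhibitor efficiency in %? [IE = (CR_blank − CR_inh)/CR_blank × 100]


Apply the inhibitor-efficiency definition: IE = (CR_blank − CR_inh)/CR_blank × 100
IE = (15.73 − 0.89) / 15.73 × 100
IE = 14.84 / 15.73 × 100 = 94.3 %

94.3 %


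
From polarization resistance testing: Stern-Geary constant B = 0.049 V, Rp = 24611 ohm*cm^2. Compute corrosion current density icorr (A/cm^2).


Apply the Stern-Geary relation: icorr = B / Rp
icorr = 0.049 / 24611 = 1.991×10^-6 A/cm^2

1.991×10^-6 A/cm^2


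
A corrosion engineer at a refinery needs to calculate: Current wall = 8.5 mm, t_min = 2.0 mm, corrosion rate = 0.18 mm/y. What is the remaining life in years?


Apply the remaining-life relation: RL = (t_current − t_min) / CR
RL = (8.5 − 2.0) / 0.18 = 6.5 / 0.18 = 36.1 years

36.1 years


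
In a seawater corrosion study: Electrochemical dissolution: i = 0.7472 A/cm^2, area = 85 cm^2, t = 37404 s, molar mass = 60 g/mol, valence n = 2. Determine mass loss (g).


Apply Faraday's law: m = i*A*t*M / (n*F)
Total charge passed Q = i*A*t = 0.7472*85*37404 = 2375602.848 C
m = Q*M/(n*F) = 2375602.848*60/(2*96485) = 738.6442 g

738.6442 g


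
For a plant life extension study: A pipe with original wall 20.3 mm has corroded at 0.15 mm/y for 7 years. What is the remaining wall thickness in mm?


Remaining wall = original − CR × time
t = 20.3 − 0.15*7 = 20.3 − 1.05 = 19.25 mm

19.25 mm


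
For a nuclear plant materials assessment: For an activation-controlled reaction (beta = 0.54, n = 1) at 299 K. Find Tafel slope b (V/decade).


Apply the Tafel slope relation: b = 2.303*R*T/(beta*n*F)
Numerator: 2.303 * 8.314 * 299 = 5725.0
Denominator: 0.54 * 1 * 96485 = 52101.9
b = 5725.0 / 52101.9 = 0.1099 V/decade

0.1099 V/decade


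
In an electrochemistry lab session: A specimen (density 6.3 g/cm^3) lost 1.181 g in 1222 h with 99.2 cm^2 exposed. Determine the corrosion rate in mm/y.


Apply the mm/y weight-loss relation: CR = 87600 * W / (D * A * T)
Numerator: 87600 * 1.181 = 103455.6
Denominator: 6.3 * 99.2 * 1222 = 763701.12
CR = 103455.6 / 763701.12 = 0.135466 mm/y

0.135466 mm/y


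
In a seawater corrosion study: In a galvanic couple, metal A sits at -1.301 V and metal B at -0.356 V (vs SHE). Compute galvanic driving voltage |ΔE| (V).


Driving voltage is the absolute potential difference.
|ΔE| = |-1.301 − (-0.356)| = 0.945 V

0.945 V


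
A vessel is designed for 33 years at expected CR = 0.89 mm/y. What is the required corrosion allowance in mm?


Corrosion allowance = CR × design life
CA = 0.89 * 33 = 29.37 mm

29.37 mm


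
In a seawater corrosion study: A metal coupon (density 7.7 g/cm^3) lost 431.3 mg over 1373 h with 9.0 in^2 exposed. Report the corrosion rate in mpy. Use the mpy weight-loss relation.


Apply the mpy weight-loss relation: CR = 534 * W / (D * A * T)
Numerator: 534 * 431.3 = 230314.2
Denominator: 7.7 * 9.0 * 1373 = 95148.9
CR = 230314.2 / 95148.9 = 2.42057 mpy

2.42057 mpy


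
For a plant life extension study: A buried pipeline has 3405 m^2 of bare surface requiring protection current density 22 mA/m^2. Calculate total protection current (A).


I = area * current density, then convert mA → A (÷1000)
I = 3405 * 22 / 1000 = 74.91 A

74.91 A


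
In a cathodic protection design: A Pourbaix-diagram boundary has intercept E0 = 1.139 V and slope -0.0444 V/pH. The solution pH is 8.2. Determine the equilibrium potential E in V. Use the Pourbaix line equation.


Apply the Pourbaix line equation: E = E0 + slope*pH
E = 1.139 + (-0.0444)*8.2 = 1.139 + (-0.36408) = 0.77492 V
Rounded to 4 decimal places: E = 0.7749 V

0.7749 V


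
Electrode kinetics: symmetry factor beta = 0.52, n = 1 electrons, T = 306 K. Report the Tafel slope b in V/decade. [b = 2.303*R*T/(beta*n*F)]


Apply the Tafel slope relation: b = 2.303*R*T/(beta*n*F)
Numerator: 2.303 * 8.314 * 306 = 5859.03
Denominator: 0.52 * 1 * 96485 = 50172.2
b = 5859.03 / 50172.2 = 0.117 V/decade

0.117 V/decade


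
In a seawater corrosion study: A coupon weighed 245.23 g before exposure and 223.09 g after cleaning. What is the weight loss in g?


Weight loss = initial − final
WL = 245.23 − 223.09 = 22.14 g

22.14 g


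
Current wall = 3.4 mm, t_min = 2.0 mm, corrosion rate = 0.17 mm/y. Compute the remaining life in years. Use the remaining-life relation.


Apply the remaining-life relation: RL = (t_current − t_min) / CR
RL = (3.4 − 2.0) / 0.17 = 1.4 / 0.17 = 8.2 years

8.2 years


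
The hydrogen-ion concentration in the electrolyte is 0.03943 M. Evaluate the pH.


pH = −log10[H+]
pH = −log10(0.03943) = 1.4

1.4


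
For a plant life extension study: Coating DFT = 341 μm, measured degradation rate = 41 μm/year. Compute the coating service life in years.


Service life = thickness / degradation rate
Life = 341 / 41 = 8.3 years

8.3 years


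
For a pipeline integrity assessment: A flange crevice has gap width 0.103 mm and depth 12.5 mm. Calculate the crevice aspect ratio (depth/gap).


Aspect ratio = depth / gap
Ratio = 12.5 / 0.103 = 121.4

121.4


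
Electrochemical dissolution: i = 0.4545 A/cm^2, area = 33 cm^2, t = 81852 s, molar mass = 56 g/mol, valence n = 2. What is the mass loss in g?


Apply Faraday's law: m = i*A*t*M / (n*F)
Total charge passed Q = i*A*t = 0.4545*33*81852 = 1227657.222 C
m = Q*M/(n*F) = 1227657.222*56/(2*96485) = 356.2668 g

356.2668 g


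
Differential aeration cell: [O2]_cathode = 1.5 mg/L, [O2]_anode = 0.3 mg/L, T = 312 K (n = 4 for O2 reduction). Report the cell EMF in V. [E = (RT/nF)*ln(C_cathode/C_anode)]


Apply the Nernst concentration-cell relation: E = (RT/nF)*ln(C_cathode/C_anode)
RT/nF = 8.314*312/(4*96485) = 0.00672117 V
ln(1.5/0.3) = 1.60944
E = 0.00672117 * 1.60944 = 0.01082 V

0.01082 V


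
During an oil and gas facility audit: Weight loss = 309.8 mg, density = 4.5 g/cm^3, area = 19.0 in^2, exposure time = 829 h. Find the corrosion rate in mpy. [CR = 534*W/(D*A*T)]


Apply the mpy weight-loss relation: CR = 534 * W / (D * A * T)
Numerator: 534 * 309.8 = 165433.2
Denominator: 4.5 * 19.0 * 829 = 70879.5
CR = 165433.2 / 70879.5 = 2.33401 mpy

2.33401 mpy


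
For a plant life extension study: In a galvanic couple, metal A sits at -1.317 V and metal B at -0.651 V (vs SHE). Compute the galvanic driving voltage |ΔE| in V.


Driving voltage is the absolute potential difference.
|ΔE| = |-1.317 − (-0.651)| = 0.666 V

0.666 V


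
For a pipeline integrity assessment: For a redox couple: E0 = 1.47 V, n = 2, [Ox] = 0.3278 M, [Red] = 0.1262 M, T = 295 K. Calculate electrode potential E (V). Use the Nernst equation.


Apply the Nernst equation: E = E0 + (RT/nF)*ln([Ox]/[Red])
Step 1: RT/nF = 8.314*295/(2*96485) = 0.0127099 V
Step 2: [Ox]/[Red] = 0.3278/0.1262 = 2.597464
Step 3: ln(2.597464) = 0.954536
Step 4: correction = 0.0127099 * 0.954536 = 0.0121 V
E = 1.47 + 0.0121 = 1.4821 V

1.4821 V


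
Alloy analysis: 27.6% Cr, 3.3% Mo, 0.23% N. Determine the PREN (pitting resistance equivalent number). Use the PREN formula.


Apply the PREN formula: PREN = Cr + 3.3*Mo + 16*N
PREN = 27.6 + 3.3*3.3 + 16*0.23
PREN = 27.6 + 10.89 + 3.68 = 42.17

42.17


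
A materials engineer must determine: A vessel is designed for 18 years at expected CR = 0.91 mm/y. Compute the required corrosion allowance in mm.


Corrosion allowance = CR × design life
CA = 0.91 * 18 = 16.38 mm

16.38 mm


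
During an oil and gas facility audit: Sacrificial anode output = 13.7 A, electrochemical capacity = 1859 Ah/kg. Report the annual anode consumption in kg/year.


Annual consumption = current * hours per year / capacity
Rate = 13.7 * 8760 / 1859 = 64.6 kg/year

64.6 kg/year


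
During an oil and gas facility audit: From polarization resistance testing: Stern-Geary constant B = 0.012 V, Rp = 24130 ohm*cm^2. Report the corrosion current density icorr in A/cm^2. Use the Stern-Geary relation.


Apply the Stern-Geary relation: icorr = B / Rp
icorr = 0.012 / 24130 = 4.973×10^-7 A/cm^2

4.973×10^-7 A/cm^2


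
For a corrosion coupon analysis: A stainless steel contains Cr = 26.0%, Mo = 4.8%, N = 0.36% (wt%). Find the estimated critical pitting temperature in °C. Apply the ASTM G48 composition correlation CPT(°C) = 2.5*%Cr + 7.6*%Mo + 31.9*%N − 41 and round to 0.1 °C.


Apply the ASTM G48 empirical CPT estimate: CPT(°C) = 2.5*%Cr + 7.6*%Mo + 31.9*%N − 41
2.5*26.0 = 65; 7.6*4.8 = 36.48; 31.9*0.36 = 11.484
CPT = 65 + 36.48 + 11.484 − 41 = 71.964 °C
Rounded to 0.1 °C: CPT ≈ 72.0 °C

72.0 °C


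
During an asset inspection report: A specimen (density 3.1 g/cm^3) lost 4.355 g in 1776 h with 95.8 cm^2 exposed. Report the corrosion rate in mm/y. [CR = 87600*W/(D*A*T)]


Apply the mm/y weight-loss relation: CR = 87600 * W / (D * A * T)
Numerator: 87600 * 4.355 = 381498.0
Denominator: 3.1 * 95.8 * 1776 = 527436.48
CR = 381498.0 / 527436.48 = 0.723306 mm/y

0.723306 mm/y


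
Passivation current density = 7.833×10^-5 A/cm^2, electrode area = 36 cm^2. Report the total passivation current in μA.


I = i_pass * A, then convert A → μA (×10^6)
I = 7.833×10^-5 * 36 * 10^6 = 2819.88 μA

2819.88 μA


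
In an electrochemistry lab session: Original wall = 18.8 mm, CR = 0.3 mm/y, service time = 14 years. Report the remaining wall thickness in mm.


Remaining wall = original − CR × time
t = 18.8 − 0.3*14 = 18.8 − 4.2 = 14.6 mm

14.6 mm
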